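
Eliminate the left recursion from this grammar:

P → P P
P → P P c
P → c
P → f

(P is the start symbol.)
P is directly left-recursive. The standard transformation for
  A → A α₁ | ... | A α_m | β₁ | ... | β_n
is
  A  → β₁ A' | ... | β_n A'
  A' → α₁ A' | ... | α_m A' | ε

P → c becomes P → c P'
P → f becomes P → f P'
P → P P becomes P' → P P'
P → P P c becomes P' → P c P'
Add P' → ε

Resulting grammar:
P → c P'
P → f P'
P' → P P'
P' → P c P'
P' → ε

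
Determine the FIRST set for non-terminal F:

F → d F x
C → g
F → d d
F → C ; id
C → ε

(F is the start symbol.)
To compute FIRST(F), examine every production with F on the left-hand side, reading each right-hand side left to right until a non-nullable symbol is reached.

FIRST sets of the other non-terminals involved (by the same procedure, iterated to a fixed point):
  FIRST(C) = { 'g', ε }

From F → d F x:
  - d is a terminal: add 'd' and stop
From F → d d:
  - d is a terminal: add 'd' and stop
From F → C ; id:
  - C is a non-terminal: add FIRST(C) \ {ε} = { 'g' }
    C is nullable, so continue to the next symbol
  - ';' is a terminal: add ';' and stop

Collecting: FIRST(F) = { ';', 'd', 'g' }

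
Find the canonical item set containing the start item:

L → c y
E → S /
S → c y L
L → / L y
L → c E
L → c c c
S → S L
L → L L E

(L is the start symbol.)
First, augment the grammar with L' → L
I₀ = CLOSURE({ [L' → . L] }):
  [L' → . L] has the dot before L: add [L → . c y], [L → . / L y], [L → . c E], [L → . c c c], [L → . L L E]
No further items can be added.

I₀ = { [L → . / L y], [L → . L L E], [L → . c E], [L → . c c c], [L → . c y], [L' → . L] }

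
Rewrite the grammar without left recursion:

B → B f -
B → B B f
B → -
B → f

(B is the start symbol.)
B is directly left-recursive. The standard transformation for
  A → A α₁ | ... | A α_m | β₁ | ... | β_n
is
  A  → β₁ A' | ... | β_n A'
  A' → α₁ A' | ... | α_m A' | ε

B → - becomes B → - B'
B → f becomes B → f B'
B → B f - becomes B' → f - B'
B → B B f becomes B' → B f B'
Add B' → ε

Resulting grammar:
B → - B'
B → f B'
B' → f - B'
B' → B f B'
B' → ε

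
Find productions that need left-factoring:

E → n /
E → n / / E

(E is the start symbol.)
Left-factoring is needed when two productions for the same non-terminal
share a common prefix on the right-hand side.

Productions for E:
  E → n /
  E → n / / E

Found common prefix 'n /' in productions for E

Answer: Yes, E has productions with common prefix 'n /'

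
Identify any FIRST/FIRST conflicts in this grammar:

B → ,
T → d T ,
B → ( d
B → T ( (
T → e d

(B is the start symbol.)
No FIRST/FIRST conflicts.

FIRST sets of the non-terminals at (or reachable through a nullable prefix from) the front of some alternative:
  FIRST(T) = { 'd', 'e' }

Productions for B:
  B → ,: FIRST = { ',' }
  B → ( d: FIRST = { '(' }
  B → T ( (: FIRST = { 'd', 'e' }
Productions for T:
  T → d T ,: FIRST = { 'd' }
  T → e d: FIRST = { 'e' }

All alternatives of each non-terminal have pairwise disjoint FIRST sets.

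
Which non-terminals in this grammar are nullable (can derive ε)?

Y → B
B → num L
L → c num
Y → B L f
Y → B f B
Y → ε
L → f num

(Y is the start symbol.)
{ 'Y' }

ε-productions: Y → ε
So Y is immediately nullable.
No further non-terminal can be added: every production for the remaining non-terminals contains a terminal or a non-nullable non-terminal.
Nullable = { 'Y' }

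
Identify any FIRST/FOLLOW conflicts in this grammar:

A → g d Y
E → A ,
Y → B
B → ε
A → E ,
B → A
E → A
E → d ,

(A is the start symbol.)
No FIRST/FOLLOW conflicts.

Nullable non-terminals: B, Y.
FIRST sets used below: FIRST(A) = { 'd', 'g' }

B: nullable alternative(s) B → ε; FOLLOW(B) = { $, ',' }
  B → ε: FIRST \ {ε} = { } — this is the only nullable alternative, skip
  B → A: FIRST \ {ε} = { 'd', 'g' } — disjoint from FOLLOW(B)
Y has a nullable alternative but only one production, so nothing to check.

A, E have no nullable alternative, so no FIRST/FOLLOW check is needed there.

No FIRST/FOLLOW conflicts found.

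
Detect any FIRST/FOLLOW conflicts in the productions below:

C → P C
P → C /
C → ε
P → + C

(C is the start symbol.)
Nullable non-terminals: C.
FIRST sets used below: FIRST(P) = { '+', '/' }

C: nullable alternative(s) C → ε; FOLLOW(C) = { $, '+', '/' }
  C → P C: FIRST \ {ε} = { '+', '/' } — overlaps FOLLOW(C) on { '+', '/' }: CONFLICT
  C → ε: FIRST \ {ε} = { } — this is the only nullable alternative, skip

P has no nullable alternative, so no FIRST/FOLLOW check is needed there.

So the grammar has 1 FIRST/FOLLOW conflict (marked CONFLICT above).

Answer: Yes. C → P C with FOLLOW(C) on { '+', '/' }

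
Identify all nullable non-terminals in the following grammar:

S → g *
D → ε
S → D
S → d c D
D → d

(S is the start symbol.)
{ 'D', 'S' }

ε-productions: D → ε
So D is immediately nullable.
S → D: every symbol on the right is nullable, so S is nullable too.
Every non-terminal is now nullable.
Nullable = { 'D', 'S' }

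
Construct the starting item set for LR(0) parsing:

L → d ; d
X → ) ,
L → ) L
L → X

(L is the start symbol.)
First, augment the grammar with L' → L
I₀ = CLOSURE({ [L' → . L] }):
  [L' → . L] has the dot before L: add [L → . d ; d], [L → . ) L], [L → . X]
  [L → . X] has the dot before X: add [X → . ) ,]
No further items can be added.

I₀ = { [L → . ) L], [L → . X], [L → . d ; d], [L' → . L], [X → . ) ,] }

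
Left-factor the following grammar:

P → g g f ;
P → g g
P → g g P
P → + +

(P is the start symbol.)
Left-factoring transforms A → αβ₁ | αβ₂ into A → αA' and A' → β₁ | β₂
(α is the longest common prefix among the alternatives). Repeat until
no nonterminal has two alternatives with a common prefix.

Round 1: P has alternatives sharing prefix 'g g'. Introduce P': P → g g P'
  Add: P' → f ;
  Add: P' → ε
  Add: P' → P

No remaining common prefixes — done.

Resulting grammar:
P → g g P'
P' → f ;
P' → ε
P' → P
P → + +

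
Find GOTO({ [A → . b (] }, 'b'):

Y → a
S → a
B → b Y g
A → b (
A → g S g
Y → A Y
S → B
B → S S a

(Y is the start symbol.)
GOTO(I, 'b') = CLOSURE({ [A → αX.β] : [A → α.Xβ] ∈ I, X = 'b' })

Items with dot before 'b', with the dot advanced:
  [A → . b (] → [A → b . (]
Closure adds nothing (no advanced item has the dot before a non-terminal).

GOTO = { [A → b . (] }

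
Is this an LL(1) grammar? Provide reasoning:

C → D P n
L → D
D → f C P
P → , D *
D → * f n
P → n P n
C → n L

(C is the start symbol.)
Yes, the grammar is LL(1).

A grammar is LL(1) if for each non-terminal N with multiple productions, the predict sets of those productions are pairwise disjoint, where PREDICT(N → α) = (FIRST(α) \ {ε}) ∪ (FOLLOW(N) if α ⇒* ε).

Relevant sets:
  FIRST(D) = { '*', 'f' }

For C:
  PREDICT(C → D P n) = { '*', 'f' }
  PREDICT(C → n L) = { 'n' }
For D:
  PREDICT(D → f C P) = { 'f' }
  PREDICT(D → '*' f n) = { '*' }
For P:
  PREDICT(P → ',' D '*') = { ',' }
  PREDICT(P → n P n) = { 'n' }
L has a single production, so nothing to check there.

All predict sets are disjoint. The grammar IS LL(1).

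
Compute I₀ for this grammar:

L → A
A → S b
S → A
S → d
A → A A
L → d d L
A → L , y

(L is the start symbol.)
{ [A → . A A], [A → . L , y], [A → . S b], [L → . A], [L → . d d L], [L' → . L], [S → . A], [S → . d] }

First, augment the grammar with L' → L
I₀ = CLOSURE({ [L' → . L] }):
  [L' → . L] has the dot before L: add [L → . A], [L → . d d L]
  [L → . A] has the dot before A: add [A → . S b], [A → . A A], [A → . L , y]
  [A → . S b] has the dot before S: add [S → . A], [S → . d]
No further items can be added.

I₀ = { [A → . A A], [A → . L , y], [A → . S b], [L → . A], [L → . d d L], [L' → . L], [S → . A], [S → . d] }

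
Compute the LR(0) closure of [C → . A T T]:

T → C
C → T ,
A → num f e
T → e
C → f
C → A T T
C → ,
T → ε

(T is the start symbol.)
To compute CLOSURE, for each item [A → α.Bβ] where B is a non-terminal, add [B → .γ] for all productions B → γ; repeat for the newly added items until nothing changes.

Start with: [C → . A T T]
  [C → . A T T] has the dot before A: add [A → . num f e]
No further items can be added.

CLOSURE = { [A → . num f e], [C → . A T T] }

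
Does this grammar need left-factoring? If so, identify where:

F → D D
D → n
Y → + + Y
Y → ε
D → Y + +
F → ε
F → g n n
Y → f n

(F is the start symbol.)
No, left-factoring is not needed

Left-factoring is needed when two productions for the same non-terminal
share a common prefix on the right-hand side.

Productions for F:
  F → D D
  F → ε
  F → g n n
Productions for D:
  D → n
  D → Y + +
Productions for Y:
  Y → + + Y
  Y → ε
  Y → f n

No common prefixes found.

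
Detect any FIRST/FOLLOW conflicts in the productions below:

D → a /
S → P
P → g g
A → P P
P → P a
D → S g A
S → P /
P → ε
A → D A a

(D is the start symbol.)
Nullable non-terminals: A, P, S.
FIRST sets used below: FIRST(P) = { 'a', 'g', ε }, FIRST(D) = { '/', 'a', 'g' }

A: nullable alternative(s) A → P P; FOLLOW(A) = { $, '/', 'a', 'g' }
  A → P P: FIRST \ {ε} = { 'a', 'g' } — this is the only nullable alternative, skip
  A → D A a: FIRST \ {ε} = { '/', 'a', 'g' } — overlaps FOLLOW(A) on { '/', 'a', 'g' }: CONFLICT

P: nullable alternative(s) P → ε; FOLLOW(P) = { $, '/', 'a', 'g' }
  P → g g: FIRST \ {ε} = { 'g' } — overlaps FOLLOW(P) on { 'g' }: CONFLICT
  P → P a: FIRST \ {ε} = { 'a', 'g' } — overlaps FOLLOW(P) on { 'a', 'g' }: CONFLICT
  P → ε: FIRST \ {ε} = { } — this is the only nullable alternative, skip

S: nullable alternative(s) S → P; FOLLOW(S) = { 'g' }
  S → P: FIRST \ {ε} = { 'a', 'g' } — this is the only nullable alternative, skip
  S → P /: FIRST \ {ε} = { '/', 'a', 'g' } — overlaps FOLLOW(S) on { 'g' }: CONFLICT

D has no nullable alternative, so no FIRST/FOLLOW check is needed there.

So the grammar has 4 FIRST/FOLLOW conflicts (marked CONFLICT above).

Answer: Yes. S → P '/' with FOLLOW(S) on { 'g' }; P → g g with FOLLOW(P) on { 'g' }; P → P a with FOLLOW(P) on { 'a', 'g' }; A → D A a with FOLLOW(A) on { '/', 'a', 'g' }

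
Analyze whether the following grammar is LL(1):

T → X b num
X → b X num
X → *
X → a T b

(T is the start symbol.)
A grammar is LL(1) if for each non-terminal N with multiple productions, the predict sets of those productions are pairwise disjoint, where PREDICT(N → α) = (FIRST(α) \ {ε}) ∪ (FOLLOW(N) if α ⇒* ε).

For X:
  PREDICT(X → b X num) = { 'b' }
  PREDICT(X → '*') = { '*' }
  PREDICT(X → a T b) = { 'a' }
T has a single production, so nothing to check there.

All predict sets are disjoint. The grammar IS LL(1).

Answer: Yes, the grammar is LL(1).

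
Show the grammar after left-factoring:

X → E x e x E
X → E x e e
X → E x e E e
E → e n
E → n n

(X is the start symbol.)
X → E x e X'
X' → x E
X' → e
X' → E e
E → e n
E → n n

Left-factoring transforms A → αβ₁ | αβ₂ into A → αA' and A' → β₁ | β₂
(α is the longest common prefix among the alternatives). Repeat until
no nonterminal has two alternatives with a common prefix.

Round 1: X has alternatives sharing prefix 'E x e'. Introduce X': X → E x e X'
  Add: X' → x E
  Add: X' → e
  Add: X' → E e

No remaining common prefixes — done.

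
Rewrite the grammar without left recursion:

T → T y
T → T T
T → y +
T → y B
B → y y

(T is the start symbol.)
T is directly left-recursive. The standard transformation for
  A → A α₁ | ... | A α_m | β₁ | ... | β_n
is
  A  → β₁ A' | ... | β_n A'
  A' → α₁ A' | ... | α_m A' | ε

T → y + becomes T → y + T'
T → y B becomes T → y B T'
T → T y becomes T' → y T'
T → T T becomes T' → T T'
Add T' → ε

Productions for other non-terminals are unchanged:
  B → y y

Resulting grammar:
T → y + T'
T → y B T'
T' → y T'
T' → T T'
T' → ε
B → y y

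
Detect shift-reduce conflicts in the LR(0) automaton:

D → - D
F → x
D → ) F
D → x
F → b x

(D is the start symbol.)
No shift-reduce conflicts

A shift-reduce conflict occurs when an LR(0) state has both:
  - a complete (reduce) item [A → α .] (dot at the end), and
  - a shift item [B → β . c γ] (dot before a terminal).

Augment with D' → D and build the canonical LR(0) collection (I0 = CLOSURE({[D' → . D]}), then GOTO on every symbol after a dot until no new states appear). It has 10 states:
  I0: { [D → . ) F], [D → . - D], [D → . x], [D' → . D] }  — shift
  I1: { [D → ) . F], [F → . b x], [F → . x] }  — shift
  I2: { [D → - . D], [D → . ) F], [D → . - D], [D → . x] }  — shift
  I3: { [D' → D .] }  — accept
  I4: { [D → x .] }  — reduce
  I5: { [D → - D .] }  — reduce
  I6: { [D → ) F .] }  — reduce
  I7: { [F → b . x] }  — shift
  I8: { [F → x .] }  — reduce
  I9: { [F → b x .] }  — reduce

No state contains both a complete item and a shift item.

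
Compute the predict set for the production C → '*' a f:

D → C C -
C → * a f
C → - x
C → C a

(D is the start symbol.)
PREDICT(C → '*' a f) = (FIRST(RHS) \ {ε}) ∪ (FOLLOW(C) if ε ∈ FIRST(RHS), i.e. RHS ⇒* ε)
FIRST('*' a f) = { '*' }
ε ∉ FIRST('*' a f), so FOLLOW(C) is not added.
PREDICT(C → '*' a f) = { '*' }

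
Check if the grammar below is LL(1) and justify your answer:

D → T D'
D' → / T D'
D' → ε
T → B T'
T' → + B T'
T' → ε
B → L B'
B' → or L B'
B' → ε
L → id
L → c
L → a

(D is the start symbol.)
Yes, the grammar is LL(1).

A grammar is LL(1) if for each non-terminal N with multiple productions, the predict sets of those productions are pairwise disjoint, where PREDICT(N → α) = (FIRST(α) \ {ε}) ∪ (FOLLOW(N) if α ⇒* ε).

Relevant sets:
  FOLLOW(D') = { $ }
  FOLLOW(T') = { $, '/' }
  FOLLOW(B') = { $, '+', '/' }

For D':
  PREDICT(D' → '/' T D') = { '/' }
  PREDICT(D' → ε) = { $ }
For T':
  PREDICT(T' → '+' B T') = { '+' }
  PREDICT(T' → ε) = { $, '/' }
For B':
  PREDICT(B' → or L B') = { 'or' }
  PREDICT(B' → ε) = { $, '+', '/' }
For L:
  PREDICT(L → id) = { 'id' }
  PREDICT(L → c) = { 'c' }
  PREDICT(L → a) = { 'a' }
D, T, B have a single production, so nothing to check there.

All predict sets are disjoint. The grammar IS LL(1).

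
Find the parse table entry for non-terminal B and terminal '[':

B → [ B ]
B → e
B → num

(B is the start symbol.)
B → [ B ]

To find M[B, '['], we find productions for B where '[' is in the predict set (PREDICT(N → α) = (FIRST(α) \ {ε}) ∪ (FOLLOW(N) if α ⇒* ε)).

B → [ B ]: PREDICT = { '[' }
  '[' is in predict set, so this production goes in M[B, '[']
B → e: PREDICT = { 'e' }
B → num: PREDICT = { 'num' }

M[B, '['] = B → [ B ]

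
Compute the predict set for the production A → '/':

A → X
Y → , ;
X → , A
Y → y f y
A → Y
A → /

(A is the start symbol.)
PREDICT(A → '/') = (FIRST(RHS) \ {ε}) ∪ (FOLLOW(A) if ε ∈ FIRST(RHS), i.e. RHS ⇒* ε)
FIRST('/') = { '/' }
ε ∉ FIRST('/'), so FOLLOW(A) is not added.
PREDICT(A → '/') = { '/' }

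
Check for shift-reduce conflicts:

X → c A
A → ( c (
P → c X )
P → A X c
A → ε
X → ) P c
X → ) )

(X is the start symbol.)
A shift-reduce conflict occurs when an LR(0) state has both:
  - a complete (reduce) item [A → α .] (dot at the end), and
  - a shift item [B → β . c γ] (dot before a terminal).

Augment with X' → X and build the canonical LR(0) collection (I0 = CLOSURE({[X' → . X]}), then GOTO on every symbol after a dot until no new states appear). It has 17 states:
  I0: { [X → . ) )], [X → . ) P c], [X → . c A], [X' → . X] }  — shift
  I1: { [A → . ( c (], [A → .], [P → . A X c], [P → . c X )], [X → ) . )], [X → ) . P c] }  — shift, reduce
  I2: { [X' → X .] }  — accept
  I3: { [A → . ( c (], [A → .], [X → c . A] }  — shift, reduce
  I4: { [A → ( . c (] }  — shift
  I5: { [X → c A .] }  — reduce
  I6: { [A → ( c . (] }  — shift
  I7: { [A → ( c ( .] }  — reduce
  I8: { [X → ) ) .] }  — reduce
  I9: { [P → A . X c], [X → . ) )], [X → . ) P c], [X → . c A] }  — shift
  I10: { [X → ) P . c] }  — shift
  I11: { [P → c . X )], [X → . ) )], [X → . ) P c], [X → . c A] }  — shift
  I12: { [P → c X . )] }  — shift
  I13: { [P → c X ) .] }  — reduce
  I14: { [X → ) P c .] }  — reduce
  I15: { [P → A X . c] }  — shift
  I16: { [P → A X c .] }  — reduce

I1 contains reduce item [A → .] and shift items [A → . ( c (], [P → . c X )], [X → ) . )] — shift-reduce conflict.
I3 contains reduce item [A → .] and shift item [A → . ( c (] — shift-reduce conflict.

Answer: Yes — I1: [A → .] vs [A → . ( c (]; I3: [A → .] vs [A → . ( c (]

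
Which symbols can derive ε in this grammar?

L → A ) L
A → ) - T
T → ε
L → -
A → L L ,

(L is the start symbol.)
{ 'T' }

ε-productions: T → ε
So T is immediately nullable.
No further non-terminal can be added: every production for the remaining non-terminals contains a terminal or a non-nullable non-terminal.
Nullable = { 'T' }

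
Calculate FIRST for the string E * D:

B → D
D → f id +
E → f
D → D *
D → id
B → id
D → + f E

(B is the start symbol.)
FIRST sets of the non-terminals involved (from the grammar, by fixed-point iteration):
  FIRST(E) = { 'f' }

To compute FIRST(E * D), process the symbols left to right:
Symbol E is a non-terminal. Add FIRST(E) \ {ε} = { 'f' }
E is not nullable (ε ∉ FIRST(E)), so stop here.
FIRST(E * D) = { 'f' }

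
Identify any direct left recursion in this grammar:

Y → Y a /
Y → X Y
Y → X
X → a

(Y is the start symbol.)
Yes, Y is left-recursive

Y → Y a /: LEFT RECURSIVE (starts with Y)
Y → X Y: starts with X
Y → X: starts with X
X → a: starts with a

The grammar has direct left recursion on: Y.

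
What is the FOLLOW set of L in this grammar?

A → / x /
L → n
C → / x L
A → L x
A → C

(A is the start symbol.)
{ $, 'x' }

In C → / x L: L is at the end, add FOLLOW(C)
In A → L x: L is followed by x, add FIRST(x) \ {ε} = { 'x' }

The FOLLOW sets referred to above (computed the same way, to a fixed point):
  FOLLOW(C) = { $ }

Taking the union: FOLLOW(L) = { $, 'x' }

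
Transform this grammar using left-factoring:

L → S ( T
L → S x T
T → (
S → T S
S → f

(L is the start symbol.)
Left-factoring transforms A → αβ₁ | αβ₂ into A → αA' and A' → β₁ | β₂
(α is the longest common prefix among the alternatives). Repeat until
no nonterminal has two alternatives with a common prefix.

Round 1: L has alternatives sharing prefix 'S'. Introduce L': L → S L'
  Add: L' → ( T
  Add: L' → x T

No remaining common prefixes — done.

Resulting grammar:
L → S L'
L' → ( T
L' → x T
T → (
S → T S
S → f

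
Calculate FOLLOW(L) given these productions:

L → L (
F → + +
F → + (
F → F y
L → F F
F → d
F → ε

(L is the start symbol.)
{ $, '(' }

L is the start symbol, so $ ∈ FOLLOW(L).
In L → L (: L is followed by '(', add FIRST('(') \ {ε} = { '(' }

Taking the union: FOLLOW(L) = { $, '(' }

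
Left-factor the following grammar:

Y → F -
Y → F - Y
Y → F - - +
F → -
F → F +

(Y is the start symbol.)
Y → F - Y'
Y' → ε
Y' → Y
Y' → - +
F → -
F → F +

Left-factoring transforms A → αβ₁ | αβ₂ into A → αA' and A' → β₁ | β₂
(α is the longest common prefix among the alternatives). Repeat until
no nonterminal has two alternatives with a common prefix.

Round 1: Y has alternatives sharing prefix 'F -'. Introduce Y': Y → F - Y'
  Add: Y' → ε
  Add: Y' → Y
  Add: Y' → - +

No remaining common prefixes — done.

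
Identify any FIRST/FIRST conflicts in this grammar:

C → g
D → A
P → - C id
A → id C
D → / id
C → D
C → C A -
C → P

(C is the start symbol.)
Yes. C → g / C → C A '-' on { 'g' }; C → D / C → C A '-' on { '/', 'id' }; C → C A '-' / C → P on { '-' }

A FIRST/FIRST conflict occurs when two productions N → α and N → β for the same non-terminal have FIRST(α) ∩ FIRST(β) ≠ ∅ (with ε ∈ FIRST of a nullable right-hand side, so two nullable alternatives also conflict).

FIRST sets of the non-terminals at (or reachable through a nullable prefix from) the front of some alternative:
  FIRST(D) = { '/', 'id' }
  FIRST(C) = { '-', '/', 'g', 'id' }
  FIRST(P) = { '-' }
  FIRST(A) = { 'id' }

Productions for C:
  C → g: FIRST = { 'g' }
  C → D: FIRST = { '/', 'id' }
  C → C A -: FIRST = { '-', '/', 'g', 'id' }
  C → P: FIRST = { '-' }
Productions for D:
  D → A: FIRST = { 'id' }
  D → / id: FIRST = { '/' }
P, A have only one production, so no FIRST/FIRST conflict is possible there.

Conflict for C: C → g and C → C A -
  Overlap: { 'g' }
Conflict for C: C → D and C → C A -
  Overlap: { '/', 'id' }
Conflict for C: C → C A - and C → P
  Overlap: { '-' }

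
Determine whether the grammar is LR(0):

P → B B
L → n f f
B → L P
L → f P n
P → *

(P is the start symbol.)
Yes, the grammar is LR(0)

A grammar is LR(0) if no state in the canonical LR(0) collection has:
  - both a shift item (dot before a terminal) and a complete item (shift-reduce conflict), or
  - two or more complete items (reduce-reduce conflict; the accept item [P' → P .] counts as a complete item here).

Augment with P' → P and build the canonical LR(0) collection (I0 = CLOSURE({[P' → . P]}), then GOTO on every symbol after a dot until no new states appear). It has 13 states:
  I0: { [B → . L P], [L → . f P n], [L → . n f f], [P → . *], [P → . B B], [P' → . P] }  — shift
  I1: { [P → * .] }  — reduce
  I2: { [B → . L P], [L → . f P n], [L → . n f f], [P → B . B] }  — shift
  I3: { [B → . L P], [B → L . P], [L → . f P n], [L → . n f f], [P → . *], [P → . B B] }  — shift
  I4: { [P' → P .] }  — accept
  I5: { [B → . L P], [L → . f P n], [L → . n f f], [L → f . P n], [P → . *], [P → . B B] }  — shift
  I6: { [L → n . f f] }  — shift
  I7: { [L → n f . f] }  — shift
  I8: { [L → n f f .] }  — reduce
  I9: { [L → f P . n] }  — shift
  I10: { [L → f P n .] }  — reduce
  I11: { [B → L P .] }  — reduce
  I12: { [P → B B .] }  — reduce

Every state is either a pure shift/goto state or contains exactly one complete item and nothing to shift — no conflicts. The grammar is LR(0).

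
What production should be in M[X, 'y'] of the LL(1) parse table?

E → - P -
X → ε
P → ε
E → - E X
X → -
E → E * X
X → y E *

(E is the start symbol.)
X → ε, X → y E *

To find M[X, 'y'], we find productions for X where 'y' is in the predict set (PREDICT(N → α) = (FIRST(α) \ {ε}) ∪ (FOLLOW(N) if α ⇒* ε)).

Relevant sets:
  FOLLOW(X) = { $, '*', '-', 'y' }

X → ε: PREDICT = { $, '*', '-', 'y' }
  'y' is in predict set, so this production goes in M[X, 'y']
X → -: PREDICT = { '-' }
X → y E *: PREDICT = { 'y' }
  'y' is in predict set, so this production goes in M[X, 'y']

M[X, 'y'] = X → ε, X → y E *  (a multiply-defined cell — the grammar is not LL(1))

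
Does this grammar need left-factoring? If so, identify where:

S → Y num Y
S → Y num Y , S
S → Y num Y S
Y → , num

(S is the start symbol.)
Yes, S has productions with common prefix 'Y num Y'

Left-factoring is needed when two productions for the same non-terminal
share a common prefix on the right-hand side.

Productions for S:
  S → Y num Y
  S → Y num Y , S
  S → Y num Y S

Found common prefix 'Y num Y' in productions for S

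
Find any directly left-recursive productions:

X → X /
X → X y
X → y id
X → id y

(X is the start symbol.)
X → X /: LEFT RECURSIVE (starts with X)
X → X y: LEFT RECURSIVE (starts with X)
X → y id: starts with y
X → id y: starts with id

The grammar has direct left recursion on: X.

Answer: Yes, X is left-recursive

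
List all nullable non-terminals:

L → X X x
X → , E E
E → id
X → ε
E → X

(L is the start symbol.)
{ 'E', 'X' }

A non-terminal is nullable if it can derive ε (the empty string): either it has an ε-production, or it has a production whose right-hand side consists entirely of nullable non-terminals.

ε-productions: X → ε
So X is immediately nullable.
E → X: every symbol on the right is nullable, so E is nullable too.
No further non-terminal can be added: every production for the remaining non-terminals contains a terminal or a non-nullable non-terminal.
Nullable = { 'E', 'X' }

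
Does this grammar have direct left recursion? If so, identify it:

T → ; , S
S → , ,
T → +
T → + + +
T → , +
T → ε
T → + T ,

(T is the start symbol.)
No direct left recursion

T → ; , S: starts with ';'
S → , ,: starts with ','
T → +: starts with '+'
T → + + +: starts with '+'
T → , +: starts with ','
T → ε: starts with ε
T → + T ,: starts with '+'

No direct left recursion found.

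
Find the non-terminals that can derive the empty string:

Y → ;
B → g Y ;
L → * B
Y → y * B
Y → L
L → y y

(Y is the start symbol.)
There are no ε-productions, so no non-terminal can derive ε.
No non-terminals are nullable.

Answer: None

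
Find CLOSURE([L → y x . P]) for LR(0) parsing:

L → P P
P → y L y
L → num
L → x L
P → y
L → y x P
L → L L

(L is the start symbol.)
Start with: [L → y x . P]
  [L → y x . P] has the dot before P: add [P → . y L y], [P → . y]
No further items can be added.

CLOSURE = { [L → y x . P], [P → . y L y], [P → . y] }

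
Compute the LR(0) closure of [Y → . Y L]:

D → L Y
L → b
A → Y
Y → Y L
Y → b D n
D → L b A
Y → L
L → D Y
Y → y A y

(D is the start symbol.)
{ [D → . L Y], [D → . L b A], [L → . D Y], [L → . b], [Y → . L], [Y → . Y L], [Y → . b D n], [Y → . y A y] }

To compute CLOSURE, for each item [A → α.Bβ] where B is a non-terminal, add [B → .γ] for all productions B → γ; repeat for the newly added items until nothing changes.

Start with: [Y → . Y L]
  [Y → . Y L] has the dot before Y: add [Y → . b D n], [Y → . L], [Y → . y A y]
  [Y → . L] has the dot before L: add [L → . b], [L → . D Y]
  [L → . D Y] has the dot before D: add [D → . L Y], [D → . L b A]
No further items can be added.

CLOSURE = { [D → . L Y], [D → . L b A], [L → . D Y], [L → . b], [Y → . L], [Y → . Y L], [Y → . b D n], [Y → . y A y] }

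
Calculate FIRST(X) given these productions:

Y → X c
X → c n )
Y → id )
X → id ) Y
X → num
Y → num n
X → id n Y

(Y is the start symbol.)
{ 'c', 'id', 'num' }

To compute FIRST(X), examine every production with X on the left-hand side, reading each right-hand side left to right until a non-nullable symbol is reached.

From X → c n ):
  - c is a terminal: add 'c' and stop
From X → id ) Y:
  - id is a terminal: add 'id' and stop
From X → num:
  - num is a terminal: add 'num' and stop
From X → id n Y:
  - id is a terminal: add 'id' and stop

Collecting: FIRST(X) = { 'c', 'id', 'num' }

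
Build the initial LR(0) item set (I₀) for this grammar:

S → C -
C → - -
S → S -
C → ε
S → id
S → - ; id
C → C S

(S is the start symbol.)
{ [C → . - -], [C → . C S], [C → .], [S → . - ; id], [S → . C -], [S → . S -], [S → . id], [S' → . S] }

First, augment the grammar with S' → S
I₀ = CLOSURE({ [S' → . S] }):
  [S' → . S] has the dot before S: add [S → . C -], [S → . S -], [S → . id], [S → . - ; id]
  [S → . C -] has the dot before C: add [C → . - -], [C → .], [C → . C S]
No further items can be added.

I₀ = { [C → . - -], [C → . C S], [C → .], [S → . - ; id], [S → . C -], [S → . S -], [S → . id], [S' → . S] }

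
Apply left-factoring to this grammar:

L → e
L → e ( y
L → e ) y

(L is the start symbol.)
L → e L'
L' → ε
L' → ( y
L' → ) y

Left-factoring transforms A → αβ₁ | αβ₂ into A → αA' and A' → β₁ | β₂
(α is the longest common prefix among the alternatives). Repeat until
no nonterminal has two alternatives with a common prefix.

Round 1: L has alternatives sharing prefix 'e'. Introduce L': L → e L'
  Add: L' → ε
  Add: L' → ( y
  Add: L' → ) y

No remaining common prefixes — done.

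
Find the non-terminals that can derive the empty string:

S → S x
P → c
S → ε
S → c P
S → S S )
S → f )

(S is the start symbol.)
A non-terminal is nullable if it can derive ε (the empty string): either it has an ε-production, or it has a production whose right-hand side consists entirely of nullable non-terminals.

ε-productions: S → ε
So S is immediately nullable.
No further non-terminal can be added: every production for the remaining non-terminals contains a terminal or a non-nullable non-terminal.
Nullable = { 'S' }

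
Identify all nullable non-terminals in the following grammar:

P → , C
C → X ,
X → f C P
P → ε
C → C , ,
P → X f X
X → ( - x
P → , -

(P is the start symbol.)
{ 'P' }

A non-terminal is nullable if it can derive ε (the empty string): either it has an ε-production, or it has a production whose right-hand side consists entirely of nullable non-terminals.

ε-productions: P → ε
So P is immediately nullable.
No further non-terminal can be added: every production for the remaining non-terminals contains a terminal or a non-nullable non-terminal.
Nullable = { 'P' }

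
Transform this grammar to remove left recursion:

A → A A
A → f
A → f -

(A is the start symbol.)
A → f A'
A → f - A'
A' → A A'
A' → ε

A is directly left-recursive. The standard transformation for
  A → A α₁ | ... | A α_m | β₁ | ... | β_n
is
  A  → β₁ A' | ... | β_n A'
  A' → α₁ A' | ... | α_m A' | ε

A → f becomes A → f A'
A → f - becomes A → f - A'
A → A A becomes A' → A A'
Add A' → ε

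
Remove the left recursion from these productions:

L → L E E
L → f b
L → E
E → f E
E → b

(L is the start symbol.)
L is directly left-recursive. The standard transformation for
  A → A α₁ | ... | A α_m | β₁ | ... | β_n
is
  A  → β₁ A' | ... | β_n A'
  A' → α₁ A' | ... | α_m A' | ε

L → f b becomes L → f b L'
L → E becomes L → E L'
L → L E E becomes L' → E E L'
Add L' → ε

Productions for other non-terminals are unchanged:
  E → f E
  E → b

Resulting grammar:
L → f b L'
L → E L'
L' → E E L'
L' → ε
E → f E
E → b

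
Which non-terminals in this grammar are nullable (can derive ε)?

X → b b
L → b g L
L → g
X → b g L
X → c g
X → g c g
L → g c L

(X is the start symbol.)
None

There are no ε-productions, so no non-terminal can derive ε.
No non-terminals are nullable.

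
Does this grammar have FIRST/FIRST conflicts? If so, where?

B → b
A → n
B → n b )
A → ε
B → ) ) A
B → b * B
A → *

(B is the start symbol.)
Productions for B:
  B → b: FIRST = { 'b' }
  B → n b ): FIRST = { 'n' }
  B → ) ) A: FIRST = { ')' }
  B → b * B: FIRST = { 'b' }
Productions for A:
  A → n: FIRST = { 'n' }
  A → ε: FIRST = { ε }
  A → *: FIRST = { '*' }

Conflict for B: B → b and B → b * B
  Overlap: { 'b' }

Answer: Yes. B → b / B → b '*' B on { 'b' }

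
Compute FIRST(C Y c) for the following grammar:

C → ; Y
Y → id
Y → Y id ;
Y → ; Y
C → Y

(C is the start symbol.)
{ ';', 'id' }

FIRST sets of the non-terminals involved (from the grammar, by fixed-point iteration):
  FIRST(C) = { ';', 'id' }

To compute FIRST(C Y c), process the symbols left to right:
Symbol C is a non-terminal. Add FIRST(C) \ {ε} = { ';', 'id' }
C is not nullable (ε ∉ FIRST(C)), so stop here.
FIRST(C Y c) = { ';', 'id' }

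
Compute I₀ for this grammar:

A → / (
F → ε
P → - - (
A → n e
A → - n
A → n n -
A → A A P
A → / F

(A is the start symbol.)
First, augment the grammar with A' → A
I₀ = CLOSURE({ [A' → . A] }):
  [A' → . A] has the dot before A: add [A → . / (], [A → . n e], [A → . - n], [A → . n n -], [A → . A A P], [A → . / F]
No further items can be added.

I₀ = { [A → . - n], [A → . / (], [A → . / F], [A → . A A P], [A → . n e], [A → . n n -], [A' → . A] }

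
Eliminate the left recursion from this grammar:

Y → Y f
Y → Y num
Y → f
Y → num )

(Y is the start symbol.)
Y is directly left-recursive. The standard transformation for
  A → A α₁ | ... | A α_m | β₁ | ... | β_n
is
  A  → β₁ A' | ... | β_n A'
  A' → α₁ A' | ... | α_m A' | ε

Y → f becomes Y → f Y'
Y → num ) becomes Y → num ) Y'
Y → Y f becomes Y' → f Y'
Y → Y num becomes Y' → num Y'
Add Y' → ε

Resulting grammar:
Y → f Y'
Y → num ) Y'
Y' → f Y'
Y' → num Y'
Y' → ε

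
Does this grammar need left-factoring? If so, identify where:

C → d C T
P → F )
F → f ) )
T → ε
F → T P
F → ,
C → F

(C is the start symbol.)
No, left-factoring is not needed

Left-factoring is needed when two productions for the same non-terminal
share a common prefix on the right-hand side.

Productions for C:
  C → d C T
  C → F
Productions for F:
  F → f ) )
  F → T P
  F → ,

No common prefixes found.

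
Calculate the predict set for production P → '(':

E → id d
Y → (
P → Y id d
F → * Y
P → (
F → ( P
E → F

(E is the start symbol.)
{ '(' }

PREDICT(P → '(') = (FIRST(RHS) \ {ε}) ∪ (FOLLOW(P) if ε ∈ FIRST(RHS), i.e. RHS ⇒* ε)
FIRST('(') = { '(' }
ε ∉ FIRST('('), so FOLLOW(P) is not added.
PREDICT(P → '(') = { '(' }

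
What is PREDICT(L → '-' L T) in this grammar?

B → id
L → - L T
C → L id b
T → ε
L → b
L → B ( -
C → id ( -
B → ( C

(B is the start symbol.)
PREDICT(L → '-' L T) = (FIRST(RHS) \ {ε}) ∪ (FOLLOW(L) if ε ∈ FIRST(RHS), i.e. RHS ⇒* ε)
FIRST('-' L T) = { '-' }
ε ∉ FIRST('-' L T), so FOLLOW(L) is not added.
PREDICT(L → '-' L T) = { '-' }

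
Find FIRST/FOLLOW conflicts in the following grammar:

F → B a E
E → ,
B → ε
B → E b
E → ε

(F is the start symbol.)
Nullable non-terminals: B, E.
FIRST sets used below: FIRST(E) = { ',', ε }

B: nullable alternative(s) B → ε; FOLLOW(B) = { 'a' }
  B → ε: FIRST \ {ε} = { } — this is the only nullable alternative, skip
  B → E b: FIRST \ {ε} = { ',', 'b' } — disjoint from FOLLOW(B)

E: nullable alternative(s) E → ε; FOLLOW(E) = { $, 'b' }
  E → ,: FIRST \ {ε} = { ',' } — disjoint from FOLLOW(E)
  E → ε: FIRST \ {ε} = { } — this is the only nullable alternative, skip

F has no nullable alternative, so no FIRST/FOLLOW check is needed there.

No FIRST/FOLLOW conflicts found.

Answer: No FIRST/FOLLOW conflicts.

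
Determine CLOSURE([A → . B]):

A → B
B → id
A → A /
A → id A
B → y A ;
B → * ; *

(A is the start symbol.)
{ [A → . B], [B → . * ; *], [B → . id], [B → . y A ;] }

Start with: [A → . B]
  [A → . B] has the dot before B: add [B → . id], [B → . y A ;], [B → . * ; *]
No further items can be added.

CLOSURE = { [A → . B], [B → . * ; *], [B → . id], [B → . y A ;] }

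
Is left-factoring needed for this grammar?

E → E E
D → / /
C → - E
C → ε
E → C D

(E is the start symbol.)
No, left-factoring is not needed

Left-factoring is needed when two productions for the same non-terminal
share a common prefix on the right-hand side.

Productions for E:
  E → E E
  E → C D
Productions for C:
  C → - E
  C → ε

No common prefixes found.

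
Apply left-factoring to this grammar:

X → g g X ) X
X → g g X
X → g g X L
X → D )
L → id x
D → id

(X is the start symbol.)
X → g g X X'
X' → ) X
X' → ε
X' → L
X → D )
L → id x
D → id

Left-factoring transforms A → αβ₁ | αβ₂ into A → αA' and A' → β₁ | β₂
(α is the longest common prefix among the alternatives). Repeat until
no nonterminal has two alternatives with a common prefix.

Round 1: X has alternatives sharing prefix 'g g X'. Introduce X': X → g g X X'
  Add: X' → ) X
  Add: X' → ε
  Add: X' → L

No remaining common prefixes — done.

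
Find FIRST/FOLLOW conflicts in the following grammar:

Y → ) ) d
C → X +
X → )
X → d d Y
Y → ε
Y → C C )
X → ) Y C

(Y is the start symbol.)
Yes. Y → ')' ')' d with FOLLOW(Y) on { ')' }; Y → C C ')' with FOLLOW(Y) on { ')', 'd' }

A FIRST/FOLLOW conflict occurs when a non-terminal N has a nullable alternative N → β (β ⇒* ε) and another alternative N → α with FIRST(α) ∩ FOLLOW(N) ≠ ∅: on such a lookahead the parser cannot decide between expanding α and letting N vanish via β.

Nullable non-terminals: Y.
FIRST sets used below: FIRST(C) = { ')', 'd' }

Y: nullable alternative(s) Y → ε; FOLLOW(Y) = { $, ')', '+', 'd' }
  Y → ) ) d: FIRST \ {ε} = { ')' } — overlaps FOLLOW(Y) on { ')' }: CONFLICT
  Y → ε: FIRST \ {ε} = { } — this is the only nullable alternative, skip
  Y → C C ): FIRST \ {ε} = { ')', 'd' } — overlaps FOLLOW(Y) on { ')', 'd' }: CONFLICT

C, X have no nullable alternative, so no FIRST/FOLLOW check is needed there.

So the grammar has 2 FIRST/FOLLOW conflicts (marked CONFLICT above).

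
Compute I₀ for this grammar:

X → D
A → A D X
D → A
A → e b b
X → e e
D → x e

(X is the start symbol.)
{ [A → . A D X], [A → . e b b], [D → . A], [D → . x e], [X → . D], [X → . e e], [X' → . X] }

First, augment the grammar with X' → X
I₀ = CLOSURE({ [X' → . X] }):
  [X' → . X] has the dot before X: add [X → . D], [X → . e e]
  [X → . D] has the dot before D: add [D → . A], [D → . x e]
  [D → . A] has the dot before A: add [A → . A D X], [A → . e b b]
No further items can be added.

I₀ = { [A → . A D X], [A → . e b b], [D → . A], [D → . x e], [X → . D], [X → . e e], [X' → . X] }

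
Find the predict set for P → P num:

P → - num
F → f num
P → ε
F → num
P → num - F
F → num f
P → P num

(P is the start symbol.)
PREDICT(P → P num) = (FIRST(RHS) \ {ε}) ∪ (FOLLOW(P) if ε ∈ FIRST(RHS), i.e. RHS ⇒* ε)
FIRST(P) = { '-', 'num', ε }
FIRST(P num) = { '-', 'num' }
ε ∉ FIRST(P num), so FOLLOW(P) is not added.
PREDICT(P → P num) = { '-', 'num' }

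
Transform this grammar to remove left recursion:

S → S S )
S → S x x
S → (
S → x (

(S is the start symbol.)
S is directly left-recursive. The standard transformation for
  A → A α₁ | ... | A α_m | β₁ | ... | β_n
is
  A  → β₁ A' | ... | β_n A'
  A' → α₁ A' | ... | α_m A' | ε

S → ( becomes S → ( S'
S → x ( becomes S → x ( S'
S → S S ) becomes S' → S ) S'
S → S x x becomes S' → x x S'
Add S' → ε

Resulting grammar:
S → ( S'
S → x ( S'
S' → S ) S'
S' → x x S'
S' → ε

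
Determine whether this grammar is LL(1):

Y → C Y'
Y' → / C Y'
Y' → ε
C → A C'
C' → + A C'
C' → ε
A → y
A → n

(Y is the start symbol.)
Yes, the grammar is LL(1).

A grammar is LL(1) if for each non-terminal N with multiple productions, the predict sets of those productions are pairwise disjoint, where PREDICT(N → α) = (FIRST(α) \ {ε}) ∪ (FOLLOW(N) if α ⇒* ε).

Relevant sets:
  FOLLOW(Y') = { $ }
  FOLLOW(C') = { $, '/' }

For Y':
  PREDICT(Y' → '/' C Y') = { '/' }
  PREDICT(Y' → ε) = { $ }
For C':
  PREDICT(C' → '+' A C') = { '+' }
  PREDICT(C' → ε) = { $, '/' }
For A:
  PREDICT(A → y) = { 'y' }
  PREDICT(A → n) = { 'n' }
Y, C have a single production, so nothing to check there.

All predict sets are disjoint. The grammar IS LL(1).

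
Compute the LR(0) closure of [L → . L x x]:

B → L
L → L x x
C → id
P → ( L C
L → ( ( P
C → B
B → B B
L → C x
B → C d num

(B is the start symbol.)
Start with: [L → . L x x]
  [L → . L x x] has the dot before L: add [L → . ( ( P], [L → . C x]
  [L → . C x] has the dot before C: add [C → . id], [C → . B]
  [C → . B] has the dot before B: add [B → . L], [B → . B B], [B → . C d num]
No further items can be added.

CLOSURE = { [B → . B B], [B → . C d num], [B → . L], [C → . B], [C → . id], [L → . ( ( P], [L → . C x], [L → . L x x] }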